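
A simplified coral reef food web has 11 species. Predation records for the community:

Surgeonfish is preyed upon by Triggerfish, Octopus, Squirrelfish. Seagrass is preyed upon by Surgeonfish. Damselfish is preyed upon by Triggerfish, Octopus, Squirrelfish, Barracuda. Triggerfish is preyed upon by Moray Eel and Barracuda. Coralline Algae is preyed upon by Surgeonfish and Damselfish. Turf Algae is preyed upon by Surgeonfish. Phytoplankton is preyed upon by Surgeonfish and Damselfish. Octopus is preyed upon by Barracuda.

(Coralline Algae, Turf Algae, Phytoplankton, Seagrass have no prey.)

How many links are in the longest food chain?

One longest chain: Coralline Algae → Surgeonfish → Triggerfish → Moray Eel.
It has 4 species and 3 links.

3 links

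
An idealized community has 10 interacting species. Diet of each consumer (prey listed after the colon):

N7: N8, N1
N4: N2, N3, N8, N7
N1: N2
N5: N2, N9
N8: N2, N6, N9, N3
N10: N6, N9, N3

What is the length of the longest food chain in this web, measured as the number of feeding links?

One longest chain: N2 → N8 → N7 → N4.
It has 4 species and 3 links.

3 links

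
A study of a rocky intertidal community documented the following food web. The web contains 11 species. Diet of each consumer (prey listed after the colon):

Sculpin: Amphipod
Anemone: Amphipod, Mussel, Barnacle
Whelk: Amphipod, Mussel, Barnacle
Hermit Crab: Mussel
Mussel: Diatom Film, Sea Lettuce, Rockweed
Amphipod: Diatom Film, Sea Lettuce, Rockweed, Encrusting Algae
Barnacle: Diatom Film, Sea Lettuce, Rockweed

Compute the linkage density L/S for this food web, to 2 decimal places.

L/S = 1.64

There are L = 18 links among S = 11 species.
L/S = 18/11 = 1.6364 ≈ 1.64.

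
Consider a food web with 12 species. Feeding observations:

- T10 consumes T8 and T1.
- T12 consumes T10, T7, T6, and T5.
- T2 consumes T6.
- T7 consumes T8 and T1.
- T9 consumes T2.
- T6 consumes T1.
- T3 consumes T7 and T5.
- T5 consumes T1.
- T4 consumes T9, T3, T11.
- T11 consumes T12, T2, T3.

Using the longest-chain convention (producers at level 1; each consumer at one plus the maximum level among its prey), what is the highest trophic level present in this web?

Producers (level 1): T1, T8.
T1 → T6 → T2 → T9 → T4 gives T4 level 5.
No species has a prey at level 5, so no species reaches level 6.

5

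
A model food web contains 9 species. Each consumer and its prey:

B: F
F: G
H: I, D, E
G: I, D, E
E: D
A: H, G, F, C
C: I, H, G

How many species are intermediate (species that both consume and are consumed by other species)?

Intermediate species (has both prey and predators): E, H, G, F, C.
Count: 5.

5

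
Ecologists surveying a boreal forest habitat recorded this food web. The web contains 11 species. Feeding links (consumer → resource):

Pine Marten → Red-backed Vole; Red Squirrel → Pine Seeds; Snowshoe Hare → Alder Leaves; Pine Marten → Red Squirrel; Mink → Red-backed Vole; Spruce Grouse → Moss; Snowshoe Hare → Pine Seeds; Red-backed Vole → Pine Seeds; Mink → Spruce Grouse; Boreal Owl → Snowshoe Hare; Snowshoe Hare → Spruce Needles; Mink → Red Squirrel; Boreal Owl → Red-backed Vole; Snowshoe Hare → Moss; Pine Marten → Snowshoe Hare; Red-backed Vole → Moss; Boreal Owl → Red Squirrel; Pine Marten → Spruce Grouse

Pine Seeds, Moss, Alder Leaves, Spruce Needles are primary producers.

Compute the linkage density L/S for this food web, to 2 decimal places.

L/S = 1.64

There are L = 18 links among S = 11 species.
L/S = 18/11 = 1.6364 ≈ 1.64.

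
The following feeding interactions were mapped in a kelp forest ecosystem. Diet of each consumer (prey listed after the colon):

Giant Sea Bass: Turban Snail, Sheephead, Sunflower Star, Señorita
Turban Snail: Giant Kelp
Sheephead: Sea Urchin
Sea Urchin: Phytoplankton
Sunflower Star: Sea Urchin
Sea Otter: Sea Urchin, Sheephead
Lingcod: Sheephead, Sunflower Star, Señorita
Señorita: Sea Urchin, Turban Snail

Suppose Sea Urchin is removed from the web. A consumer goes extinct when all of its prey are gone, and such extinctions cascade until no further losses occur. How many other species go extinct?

Remove Sea Urchin.
Round 1: Sheephead (all prey gone), Sunflower Star (all prey gone) → extinct.
Round 2: Sea Otter (all prey gone) → extinct.
No further losses. Total secondary extinctions: 3.

3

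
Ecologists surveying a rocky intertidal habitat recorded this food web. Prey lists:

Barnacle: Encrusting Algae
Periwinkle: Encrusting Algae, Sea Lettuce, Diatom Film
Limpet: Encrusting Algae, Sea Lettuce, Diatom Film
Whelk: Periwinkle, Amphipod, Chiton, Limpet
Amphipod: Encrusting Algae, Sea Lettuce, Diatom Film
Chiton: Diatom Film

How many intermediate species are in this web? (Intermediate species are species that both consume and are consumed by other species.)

4

Intermediate species (has both prey and predators): Periwinkle, Amphipod, Chiton, Limpet.
Count: 4.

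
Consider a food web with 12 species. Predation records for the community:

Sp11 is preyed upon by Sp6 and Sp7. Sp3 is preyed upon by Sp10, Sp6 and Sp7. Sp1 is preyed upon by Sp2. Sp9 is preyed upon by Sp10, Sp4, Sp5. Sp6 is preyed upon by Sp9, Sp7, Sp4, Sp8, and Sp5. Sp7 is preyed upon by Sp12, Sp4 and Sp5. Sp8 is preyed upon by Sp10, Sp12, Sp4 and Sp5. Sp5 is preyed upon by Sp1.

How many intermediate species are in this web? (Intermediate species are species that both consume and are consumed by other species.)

Intermediate species (has both prey and predators): Sp6, Sp8, Sp7, Sp9, Sp5, Sp1.
Count: 6.

6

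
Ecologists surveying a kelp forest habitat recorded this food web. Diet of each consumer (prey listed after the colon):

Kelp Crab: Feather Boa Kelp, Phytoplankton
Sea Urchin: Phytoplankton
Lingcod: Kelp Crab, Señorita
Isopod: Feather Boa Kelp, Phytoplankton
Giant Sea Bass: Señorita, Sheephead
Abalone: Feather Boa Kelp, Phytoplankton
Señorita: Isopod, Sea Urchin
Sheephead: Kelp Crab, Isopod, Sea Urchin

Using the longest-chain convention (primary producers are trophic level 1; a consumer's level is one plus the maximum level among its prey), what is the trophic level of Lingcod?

Feather Boa Kelp is a producer → level 1.
Isopod eats Feather Boa Kelp (level 1); other prey at levels: Phytoplankton 1 → level 2.
Señorita eats Isopod (level 2); other prey at levels: Sea Urchin 2 → level 3.
Lingcod eats Señorita (level 3); other prey at levels: Kelp Crab 2 → level 4.

Trophic level 4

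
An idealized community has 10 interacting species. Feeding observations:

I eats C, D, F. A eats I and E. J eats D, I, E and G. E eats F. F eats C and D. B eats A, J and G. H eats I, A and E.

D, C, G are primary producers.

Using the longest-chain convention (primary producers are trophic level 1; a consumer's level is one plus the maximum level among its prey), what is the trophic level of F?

D is a producer → level 1.
F eats D (level 1); other prey at levels: C 1 → level 2.

Trophic level 2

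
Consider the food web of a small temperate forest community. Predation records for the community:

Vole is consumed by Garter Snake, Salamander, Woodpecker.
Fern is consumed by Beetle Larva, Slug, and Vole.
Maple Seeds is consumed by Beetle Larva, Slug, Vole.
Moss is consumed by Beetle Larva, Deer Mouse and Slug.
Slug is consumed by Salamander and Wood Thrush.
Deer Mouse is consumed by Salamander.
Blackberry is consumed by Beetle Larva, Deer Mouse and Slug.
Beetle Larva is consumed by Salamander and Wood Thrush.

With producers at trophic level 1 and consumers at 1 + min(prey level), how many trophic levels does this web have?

3

Producers (level 1): Fern, Moss, Blackberry, Maple Seeds.
Following each consumer down to its lowest-level prey: Fern → Slug → Wood Thrush (levels 1 through 3).
All prey of Wood Thrush (Slug 2, Beetle Larva 2) are at level 2 or above, so Wood Thrush is at level 1 + 2 = 3.
Every consumer has at least one prey at level 2 or below, so none exceeds level 3.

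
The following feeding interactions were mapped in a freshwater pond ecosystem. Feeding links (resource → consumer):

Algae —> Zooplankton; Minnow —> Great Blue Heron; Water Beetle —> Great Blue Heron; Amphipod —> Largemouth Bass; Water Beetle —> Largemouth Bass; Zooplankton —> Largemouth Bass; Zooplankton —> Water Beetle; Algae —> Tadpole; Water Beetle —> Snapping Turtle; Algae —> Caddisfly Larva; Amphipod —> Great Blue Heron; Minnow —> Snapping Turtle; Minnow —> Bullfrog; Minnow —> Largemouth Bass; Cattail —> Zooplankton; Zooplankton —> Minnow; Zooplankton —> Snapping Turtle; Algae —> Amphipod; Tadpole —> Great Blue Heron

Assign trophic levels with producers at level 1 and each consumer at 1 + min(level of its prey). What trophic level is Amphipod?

Trophic level 2

Algae is a producer → level 1.
Amphipod eats Algae → level 2.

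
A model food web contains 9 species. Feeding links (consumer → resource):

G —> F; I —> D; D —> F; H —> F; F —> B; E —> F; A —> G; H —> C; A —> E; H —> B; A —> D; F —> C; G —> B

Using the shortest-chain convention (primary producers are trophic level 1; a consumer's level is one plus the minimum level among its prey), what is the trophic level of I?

C is a producer → level 1.
F eats C → level 2.
D eats F → level 3.
I eats D → level 4.
No prey of I is below level 3, so 4 is the minimum.

Trophic level 4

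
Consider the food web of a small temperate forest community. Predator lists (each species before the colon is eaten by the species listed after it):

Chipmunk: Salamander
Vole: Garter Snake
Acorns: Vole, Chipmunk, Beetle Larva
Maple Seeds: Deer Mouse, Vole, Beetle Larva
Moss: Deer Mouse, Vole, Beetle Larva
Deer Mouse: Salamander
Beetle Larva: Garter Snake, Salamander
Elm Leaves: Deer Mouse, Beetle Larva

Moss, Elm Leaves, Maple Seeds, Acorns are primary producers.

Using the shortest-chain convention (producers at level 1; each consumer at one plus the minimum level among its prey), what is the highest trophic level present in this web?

Producers (level 1): Moss, Elm Leaves, Maple Seeds, Acorns.
Following each consumer down to its lowest-level prey: Moss → Deer Mouse → Salamander (levels 1 through 3).
All prey of Salamander (Deer Mouse 2, Chipmunk 2, Beetle Larva 2) are at level 2 or above, so Salamander is at level 1 + 2 = 3.
Every consumer has at least one prey at level 2 or below, so none exceeds level 3.

3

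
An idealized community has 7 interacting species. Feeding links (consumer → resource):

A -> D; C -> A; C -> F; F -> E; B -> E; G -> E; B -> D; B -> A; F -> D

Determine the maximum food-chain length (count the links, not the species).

One longest chain: D → A → C.
It has 3 species and 2 links.

2 links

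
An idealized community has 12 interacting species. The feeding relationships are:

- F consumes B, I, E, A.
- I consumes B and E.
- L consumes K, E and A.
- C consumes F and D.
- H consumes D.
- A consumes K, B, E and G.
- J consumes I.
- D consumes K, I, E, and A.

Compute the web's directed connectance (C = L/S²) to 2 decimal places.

The web has S = 12 species and L = 21 feeding links.
C = L / S² = 21 / 144 = 0.1458 ≈ 0.15.

C = 0.15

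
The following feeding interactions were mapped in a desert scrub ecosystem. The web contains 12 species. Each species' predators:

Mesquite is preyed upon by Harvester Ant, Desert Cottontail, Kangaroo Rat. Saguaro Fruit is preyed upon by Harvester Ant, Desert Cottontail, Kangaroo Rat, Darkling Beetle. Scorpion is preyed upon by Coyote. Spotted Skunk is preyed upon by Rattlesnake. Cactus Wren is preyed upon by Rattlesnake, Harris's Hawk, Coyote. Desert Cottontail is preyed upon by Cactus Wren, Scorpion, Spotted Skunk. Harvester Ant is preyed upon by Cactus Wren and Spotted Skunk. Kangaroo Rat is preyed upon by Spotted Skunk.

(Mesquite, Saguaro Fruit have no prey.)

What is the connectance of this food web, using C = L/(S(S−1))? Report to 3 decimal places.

C = 0.136

The web has S = 12 species and L = 18 feeding links.
C = L / (S(S−1)) = 18 / 132 = 0.1364 ≈ 0.136.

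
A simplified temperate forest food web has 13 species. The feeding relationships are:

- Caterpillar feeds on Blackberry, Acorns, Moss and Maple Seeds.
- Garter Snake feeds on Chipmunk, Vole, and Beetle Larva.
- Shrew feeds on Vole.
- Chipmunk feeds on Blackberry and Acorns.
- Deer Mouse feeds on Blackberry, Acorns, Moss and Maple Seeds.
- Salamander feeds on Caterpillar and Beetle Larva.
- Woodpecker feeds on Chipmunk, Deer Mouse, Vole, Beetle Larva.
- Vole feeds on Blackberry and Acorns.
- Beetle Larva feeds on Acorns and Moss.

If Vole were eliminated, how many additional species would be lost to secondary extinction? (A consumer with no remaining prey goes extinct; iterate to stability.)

Remove Vole.
Round 1: Shrew (all prey gone) → extinct.
No further losses. Total secondary extinctions: 1.

1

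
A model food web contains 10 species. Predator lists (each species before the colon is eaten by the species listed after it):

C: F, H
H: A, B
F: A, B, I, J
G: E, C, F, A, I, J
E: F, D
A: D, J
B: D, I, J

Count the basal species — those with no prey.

Basal species (no prey listed): G.
Count: 1.

1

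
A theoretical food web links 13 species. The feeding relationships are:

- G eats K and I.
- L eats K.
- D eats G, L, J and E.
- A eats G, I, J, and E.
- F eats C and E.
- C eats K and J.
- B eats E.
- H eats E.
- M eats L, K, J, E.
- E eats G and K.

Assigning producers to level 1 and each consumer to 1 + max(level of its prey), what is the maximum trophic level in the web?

4

Producers (level 1): K, J, I.
K → G → E → A gives A level 4.
No species has a prey at level 4, so no species reaches level 5.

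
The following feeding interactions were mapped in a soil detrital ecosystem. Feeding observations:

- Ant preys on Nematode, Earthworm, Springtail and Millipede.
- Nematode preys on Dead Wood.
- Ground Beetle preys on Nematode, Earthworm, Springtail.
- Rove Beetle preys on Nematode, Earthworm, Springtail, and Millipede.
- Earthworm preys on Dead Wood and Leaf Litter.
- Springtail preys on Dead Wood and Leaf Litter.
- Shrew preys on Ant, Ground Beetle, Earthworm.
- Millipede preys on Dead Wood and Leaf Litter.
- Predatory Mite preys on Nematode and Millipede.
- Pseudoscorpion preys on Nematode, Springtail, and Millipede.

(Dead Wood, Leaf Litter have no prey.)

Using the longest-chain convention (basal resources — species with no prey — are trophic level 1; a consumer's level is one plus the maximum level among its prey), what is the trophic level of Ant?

Dead Wood has no prey (basal) → level 1.
Nematode eats Dead Wood → level 2.
Ant eats Nematode (level 2); other prey at levels: Springtail 2, Millipede 2, Earthworm 2 → level 3.

Trophic level 3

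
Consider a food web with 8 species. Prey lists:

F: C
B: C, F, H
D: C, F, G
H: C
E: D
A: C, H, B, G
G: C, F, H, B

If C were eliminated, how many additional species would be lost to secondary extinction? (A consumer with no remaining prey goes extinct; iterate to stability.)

7

Remove C.
Round 1: F (all prey gone), H (all prey gone) → extinct.
Round 2: B (all prey gone) → extinct.
Round 3: G (all prey gone) → extinct.
Round 4: A (all prey gone), D (all prey gone) → extinct.
Round 5: E (all prey gone) → extinct.
No further losses. Total secondary extinctions: 7.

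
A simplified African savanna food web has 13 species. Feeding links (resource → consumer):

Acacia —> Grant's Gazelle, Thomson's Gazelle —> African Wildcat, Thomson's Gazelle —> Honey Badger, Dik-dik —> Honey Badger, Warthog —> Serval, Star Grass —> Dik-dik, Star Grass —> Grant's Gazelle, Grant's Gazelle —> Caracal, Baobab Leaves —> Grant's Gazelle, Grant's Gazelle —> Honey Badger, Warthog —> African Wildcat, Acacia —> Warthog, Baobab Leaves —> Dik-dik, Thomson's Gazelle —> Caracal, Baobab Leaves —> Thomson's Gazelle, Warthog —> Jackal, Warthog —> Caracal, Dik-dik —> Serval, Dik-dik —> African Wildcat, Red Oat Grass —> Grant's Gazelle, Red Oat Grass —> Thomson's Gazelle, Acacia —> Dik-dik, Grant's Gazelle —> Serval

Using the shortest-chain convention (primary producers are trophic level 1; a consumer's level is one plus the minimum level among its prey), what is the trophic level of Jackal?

Trophic level 3

Acacia is a producer → level 1.
Warthog eats Acacia → level 2.
Jackal eats Warthog → level 3.
No prey of Jackal is below level 2, so 3 is the minimum.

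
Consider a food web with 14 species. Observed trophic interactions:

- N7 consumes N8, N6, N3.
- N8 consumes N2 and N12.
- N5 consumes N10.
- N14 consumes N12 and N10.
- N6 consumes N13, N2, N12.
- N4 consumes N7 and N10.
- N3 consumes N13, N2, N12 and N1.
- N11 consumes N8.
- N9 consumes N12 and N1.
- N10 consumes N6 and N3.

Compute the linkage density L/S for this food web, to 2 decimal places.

L/S = 1.57

There are L = 22 links among S = 14 species.
L/S = 22/14 = 1.5714 ≈ 1.57.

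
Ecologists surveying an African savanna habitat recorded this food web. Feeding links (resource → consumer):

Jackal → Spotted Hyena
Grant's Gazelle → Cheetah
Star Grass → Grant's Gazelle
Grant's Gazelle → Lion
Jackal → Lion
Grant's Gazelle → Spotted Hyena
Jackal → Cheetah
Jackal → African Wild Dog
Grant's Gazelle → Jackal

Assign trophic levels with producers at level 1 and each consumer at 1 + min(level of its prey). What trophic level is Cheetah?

Trophic level 3

Star Grass is a producer → level 1.
Grant's Gazelle eats Star Grass → level 2.
Cheetah eats Grant's Gazelle → level 3.
No prey of Cheetah is below level 2, so 3 is the minimum.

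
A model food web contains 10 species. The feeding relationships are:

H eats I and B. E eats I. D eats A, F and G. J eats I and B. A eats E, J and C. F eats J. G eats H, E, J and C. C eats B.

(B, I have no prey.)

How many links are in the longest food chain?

3 links

One longest chain: B → C → G → D.
It has 4 species and 3 links.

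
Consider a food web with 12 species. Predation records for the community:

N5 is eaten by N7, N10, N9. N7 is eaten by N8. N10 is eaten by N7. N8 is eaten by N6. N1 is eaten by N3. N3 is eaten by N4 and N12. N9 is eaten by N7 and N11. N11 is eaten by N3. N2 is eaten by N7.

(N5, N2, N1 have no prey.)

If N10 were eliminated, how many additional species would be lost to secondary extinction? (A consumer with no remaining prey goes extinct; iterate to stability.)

Remove N10.
Every predator of it retains at least one other prey: N7 still has N5, N2, N9.
No consumer loses all prey, so no secondary extinctions occur.

0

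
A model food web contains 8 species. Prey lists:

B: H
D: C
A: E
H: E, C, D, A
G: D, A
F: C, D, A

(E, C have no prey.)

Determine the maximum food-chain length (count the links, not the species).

One longest chain: C → D → H → B.
It has 4 species and 3 links.

3 links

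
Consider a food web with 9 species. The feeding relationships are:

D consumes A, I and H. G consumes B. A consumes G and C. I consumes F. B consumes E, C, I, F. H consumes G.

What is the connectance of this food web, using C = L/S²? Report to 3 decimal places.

The web has S = 9 species and L = 12 feeding links.
C = L / S² = 12 / 81 = 0.1481 ≈ 0.148.

C = 0.148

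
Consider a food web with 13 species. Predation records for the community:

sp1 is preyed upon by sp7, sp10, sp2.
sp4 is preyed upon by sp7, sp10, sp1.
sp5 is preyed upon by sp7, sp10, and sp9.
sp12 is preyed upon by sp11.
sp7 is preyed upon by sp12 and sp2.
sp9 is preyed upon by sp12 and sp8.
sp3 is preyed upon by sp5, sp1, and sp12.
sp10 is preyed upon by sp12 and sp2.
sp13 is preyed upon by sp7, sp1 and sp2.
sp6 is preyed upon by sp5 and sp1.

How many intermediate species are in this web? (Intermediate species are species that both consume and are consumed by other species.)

Intermediate species (has both prey and predators): sp5, sp1, sp7, sp10, sp9, sp12.
Count: 6.

6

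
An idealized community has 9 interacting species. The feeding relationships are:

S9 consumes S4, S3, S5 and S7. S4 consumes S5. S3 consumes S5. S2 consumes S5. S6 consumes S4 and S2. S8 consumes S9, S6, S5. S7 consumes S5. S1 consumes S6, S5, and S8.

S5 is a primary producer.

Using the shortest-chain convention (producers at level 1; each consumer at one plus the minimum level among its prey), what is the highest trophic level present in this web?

Producers (level 1): S5.
Following each consumer down to its lowest-level prey: S5 → S4 → S6 (levels 1 through 3).
All prey of S6 (S4 2, S2 2) are at level 2 or above, so S6 is at level 1 + 2 = 3.
Every consumer has at least one prey at level 2 or below, so none exceeds level 3.

3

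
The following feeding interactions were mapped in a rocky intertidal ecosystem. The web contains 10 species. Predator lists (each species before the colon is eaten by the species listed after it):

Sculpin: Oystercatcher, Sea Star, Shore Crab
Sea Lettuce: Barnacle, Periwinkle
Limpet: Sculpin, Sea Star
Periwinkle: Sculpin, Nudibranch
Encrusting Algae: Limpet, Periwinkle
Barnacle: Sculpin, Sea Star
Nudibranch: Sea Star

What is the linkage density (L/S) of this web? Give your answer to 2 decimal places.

There are L = 14 links among S = 10 species.
L/S = 14/10 = 1.4000 ≈ 1.40.

L/S = 1.40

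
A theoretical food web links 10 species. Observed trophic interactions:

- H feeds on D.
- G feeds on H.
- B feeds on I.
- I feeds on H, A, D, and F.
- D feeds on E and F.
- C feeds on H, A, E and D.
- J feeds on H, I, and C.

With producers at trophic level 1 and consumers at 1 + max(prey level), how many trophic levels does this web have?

5

Producers (level 1): E, F, A.
E → D → H → I → B gives B level 5.
No species has a prey at level 5, so no species reaches level 6.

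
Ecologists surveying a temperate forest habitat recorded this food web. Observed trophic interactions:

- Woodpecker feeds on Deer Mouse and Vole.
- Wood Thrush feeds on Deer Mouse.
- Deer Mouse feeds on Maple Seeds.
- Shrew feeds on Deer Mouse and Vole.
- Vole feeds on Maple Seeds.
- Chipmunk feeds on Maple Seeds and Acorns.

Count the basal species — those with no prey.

Basal species (no prey listed): Maple Seeds, Acorns.
Count: 2.

2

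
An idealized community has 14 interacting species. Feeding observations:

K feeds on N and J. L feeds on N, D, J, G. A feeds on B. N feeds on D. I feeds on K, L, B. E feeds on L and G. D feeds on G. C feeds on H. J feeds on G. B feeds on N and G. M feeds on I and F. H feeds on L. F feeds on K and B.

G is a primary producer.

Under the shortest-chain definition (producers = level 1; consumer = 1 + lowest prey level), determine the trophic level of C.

G is a producer → level 1.
L eats G → level 2.
H eats L → level 3.
C eats H → level 4.
No prey of C is below level 3, so 4 is the minimum.

Trophic level 4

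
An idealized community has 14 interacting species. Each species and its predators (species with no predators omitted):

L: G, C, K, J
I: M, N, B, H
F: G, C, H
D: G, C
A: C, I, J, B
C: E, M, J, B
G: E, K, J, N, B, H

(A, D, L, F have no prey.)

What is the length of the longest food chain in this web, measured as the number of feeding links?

One longest chain: D → G → E.
It has 3 species and 2 links.

2 links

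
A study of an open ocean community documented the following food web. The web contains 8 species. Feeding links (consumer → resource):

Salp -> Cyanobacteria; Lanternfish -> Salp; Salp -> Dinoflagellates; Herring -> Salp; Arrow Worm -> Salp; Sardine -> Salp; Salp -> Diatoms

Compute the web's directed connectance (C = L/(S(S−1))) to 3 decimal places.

C = 0.125

The web has S = 8 species and L = 7 feeding links.
C = L / (S(S−1)) = 7 / 56 = 0.1250 ≈ 0.125.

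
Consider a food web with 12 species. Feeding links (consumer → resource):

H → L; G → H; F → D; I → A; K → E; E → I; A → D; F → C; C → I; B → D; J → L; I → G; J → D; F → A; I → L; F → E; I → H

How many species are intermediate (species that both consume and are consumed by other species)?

6

Intermediate species (has both prey and predators): H, A, G, I, E, C.
Count: 6.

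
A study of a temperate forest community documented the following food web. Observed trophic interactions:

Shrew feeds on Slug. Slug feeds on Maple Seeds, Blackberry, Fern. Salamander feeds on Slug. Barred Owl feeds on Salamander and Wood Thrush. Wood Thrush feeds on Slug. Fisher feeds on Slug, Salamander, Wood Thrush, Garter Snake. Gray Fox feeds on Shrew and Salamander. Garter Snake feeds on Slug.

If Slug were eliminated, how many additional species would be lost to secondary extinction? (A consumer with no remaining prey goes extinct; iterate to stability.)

Remove Slug.
Round 1: Shrew (all prey gone), Wood Thrush (all prey gone), Garter Snake (all prey gone), Salamander (all prey gone) → extinct.
Round 2: Gray Fox (all prey gone), Fisher (all prey gone), Barred Owl (all prey gone) → extinct.
No further losses. Total secondary extinctions: 7.

7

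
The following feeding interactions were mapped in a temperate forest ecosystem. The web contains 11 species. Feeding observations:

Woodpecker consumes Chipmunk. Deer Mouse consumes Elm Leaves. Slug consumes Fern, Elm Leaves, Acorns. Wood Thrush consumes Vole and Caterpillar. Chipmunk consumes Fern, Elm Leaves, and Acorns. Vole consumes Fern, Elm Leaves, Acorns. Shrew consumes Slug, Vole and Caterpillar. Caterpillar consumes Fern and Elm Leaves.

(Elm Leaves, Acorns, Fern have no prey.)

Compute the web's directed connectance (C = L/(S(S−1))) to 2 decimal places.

C = 0.16

The web has S = 11 species and L = 18 feeding links.
C = L / (S(S−1)) = 18 / 110 = 0.1636 ≈ 0.16.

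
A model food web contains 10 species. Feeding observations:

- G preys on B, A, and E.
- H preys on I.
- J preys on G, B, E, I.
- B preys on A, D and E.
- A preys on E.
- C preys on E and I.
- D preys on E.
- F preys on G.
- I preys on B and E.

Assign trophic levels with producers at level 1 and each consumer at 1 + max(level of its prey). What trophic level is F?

Trophic level 5

E is a producer → level 1.
A eats E → level 2.
B eats A (level 2); other prey at levels: E 1, D 2 → level 3.
G eats B (level 3); other prey at levels: E 1, A 2 → level 4.
F eats G → level 5.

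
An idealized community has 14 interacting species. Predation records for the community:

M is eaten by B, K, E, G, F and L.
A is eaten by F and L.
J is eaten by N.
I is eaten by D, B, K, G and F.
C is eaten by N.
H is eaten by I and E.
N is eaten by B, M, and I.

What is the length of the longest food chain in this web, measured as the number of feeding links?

3 links

One longest chain: J → N → M → E.
It has 4 species and 3 links.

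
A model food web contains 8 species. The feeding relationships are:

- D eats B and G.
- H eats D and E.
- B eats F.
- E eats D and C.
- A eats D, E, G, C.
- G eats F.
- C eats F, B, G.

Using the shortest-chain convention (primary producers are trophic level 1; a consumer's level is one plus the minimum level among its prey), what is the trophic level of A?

Trophic level 3

F is a producer → level 1.
G eats F → level 2.
A eats G → level 3.
No prey of A is below level 2, so 3 is the minimum.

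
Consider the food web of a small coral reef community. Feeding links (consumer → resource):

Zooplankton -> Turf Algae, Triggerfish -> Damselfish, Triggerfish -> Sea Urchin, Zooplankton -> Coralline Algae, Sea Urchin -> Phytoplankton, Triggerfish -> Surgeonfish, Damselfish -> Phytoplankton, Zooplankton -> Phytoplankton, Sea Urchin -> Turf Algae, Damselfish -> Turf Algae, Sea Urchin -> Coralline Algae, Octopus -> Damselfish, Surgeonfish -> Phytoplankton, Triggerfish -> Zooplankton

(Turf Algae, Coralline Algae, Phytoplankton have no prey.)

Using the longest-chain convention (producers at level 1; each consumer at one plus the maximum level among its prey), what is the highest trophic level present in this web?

3

Producers (level 1): Turf Algae, Coralline Algae, Phytoplankton.
Turf Algae → Damselfish → Octopus gives Octopus level 3.
No species has a prey at level 3, so no species reaches level 4.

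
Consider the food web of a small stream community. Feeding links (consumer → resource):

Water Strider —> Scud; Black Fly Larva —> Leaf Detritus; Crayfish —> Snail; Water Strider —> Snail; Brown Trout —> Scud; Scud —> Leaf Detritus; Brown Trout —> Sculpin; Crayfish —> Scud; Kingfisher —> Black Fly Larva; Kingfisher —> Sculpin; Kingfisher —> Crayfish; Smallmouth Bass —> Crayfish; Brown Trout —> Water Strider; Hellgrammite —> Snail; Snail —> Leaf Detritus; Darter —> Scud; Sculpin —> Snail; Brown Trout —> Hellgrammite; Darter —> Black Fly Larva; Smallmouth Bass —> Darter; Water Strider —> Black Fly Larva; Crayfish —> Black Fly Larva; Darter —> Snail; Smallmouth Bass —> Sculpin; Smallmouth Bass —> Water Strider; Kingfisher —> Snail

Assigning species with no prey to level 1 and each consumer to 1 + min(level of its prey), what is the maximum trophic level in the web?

4

Basal resources (level 1): Leaf Detritus.
Following each consumer down to its lowest-level prey: Leaf Detritus → Snail → Water Strider → Smallmouth Bass (levels 1 through 4).
All prey of Smallmouth Bass (Water Strider 3, Sculpin 3, Darter 3, Crayfish 3) are at level 3 or above, so Smallmouth Bass is at level 1 + 3 = 4.
Every consumer has at least one prey at level 3 or below, so none exceeds level 4.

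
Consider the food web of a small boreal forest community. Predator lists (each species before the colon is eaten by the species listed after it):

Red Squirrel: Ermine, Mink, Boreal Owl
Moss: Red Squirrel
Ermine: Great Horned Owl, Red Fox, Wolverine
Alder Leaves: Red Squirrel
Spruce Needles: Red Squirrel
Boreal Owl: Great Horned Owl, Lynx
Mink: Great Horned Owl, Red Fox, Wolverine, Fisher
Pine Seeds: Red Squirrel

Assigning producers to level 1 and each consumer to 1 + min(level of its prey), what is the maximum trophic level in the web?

Producers (level 1): Pine Seeds, Spruce Needles, Alder Leaves, Moss.
Following each consumer down to its lowest-level prey: Pine Seeds → Red Squirrel → Ermine → Wolverine (levels 1 through 4).
All prey of Wolverine (Ermine 3, Mink 3) are at level 3 or above, so Wolverine is at level 1 + 3 = 4.
Every consumer has at least one prey at level 3 or below, so none exceeds level 4.

4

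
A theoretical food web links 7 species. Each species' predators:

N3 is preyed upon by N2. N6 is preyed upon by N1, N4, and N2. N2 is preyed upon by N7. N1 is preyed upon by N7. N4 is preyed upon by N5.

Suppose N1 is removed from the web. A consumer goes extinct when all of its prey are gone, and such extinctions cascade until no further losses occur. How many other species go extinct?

0

Remove N1.
Every predator of it retains at least one other prey: N7 still has N2.
No consumer loses all prey, so no secondary extinctions occur.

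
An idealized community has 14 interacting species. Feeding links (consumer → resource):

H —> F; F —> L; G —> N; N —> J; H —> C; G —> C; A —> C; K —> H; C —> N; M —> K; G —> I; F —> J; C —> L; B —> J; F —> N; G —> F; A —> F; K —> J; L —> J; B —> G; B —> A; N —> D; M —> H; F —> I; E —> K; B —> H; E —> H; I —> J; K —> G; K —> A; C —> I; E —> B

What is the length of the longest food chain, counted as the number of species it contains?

6 species

One longest chain: J → N → C → H → K → E.
It has 6 species and 5 links.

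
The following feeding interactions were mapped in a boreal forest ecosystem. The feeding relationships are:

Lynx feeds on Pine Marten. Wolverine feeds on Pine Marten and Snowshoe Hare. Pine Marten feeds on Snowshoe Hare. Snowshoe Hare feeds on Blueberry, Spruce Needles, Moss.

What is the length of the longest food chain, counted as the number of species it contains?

One longest chain: Moss → Snowshoe Hare → Pine Marten → Lynx.
It has 4 species and 3 links.

4 species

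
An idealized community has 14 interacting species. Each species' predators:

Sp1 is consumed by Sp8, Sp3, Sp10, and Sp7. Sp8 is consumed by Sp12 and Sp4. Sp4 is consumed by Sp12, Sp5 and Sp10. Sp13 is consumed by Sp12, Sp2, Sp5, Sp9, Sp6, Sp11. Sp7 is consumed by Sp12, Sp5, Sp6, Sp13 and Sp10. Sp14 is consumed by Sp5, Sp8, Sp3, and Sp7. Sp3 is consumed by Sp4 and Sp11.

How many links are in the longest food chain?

One longest chain: Sp14 → Sp8 → Sp4 → Sp12.
It has 4 species and 3 links.

3 links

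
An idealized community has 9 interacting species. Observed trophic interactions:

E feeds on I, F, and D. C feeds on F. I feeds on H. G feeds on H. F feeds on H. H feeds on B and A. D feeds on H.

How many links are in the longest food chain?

3 links

One longest chain: B → H → D → E.
It has 4 species and 3 links.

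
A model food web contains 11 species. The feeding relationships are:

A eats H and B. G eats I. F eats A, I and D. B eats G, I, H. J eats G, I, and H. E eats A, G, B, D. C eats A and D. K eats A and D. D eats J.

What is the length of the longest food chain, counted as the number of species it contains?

5 species

One longest chain: I → G → B → A → K.
It has 5 species and 4 links.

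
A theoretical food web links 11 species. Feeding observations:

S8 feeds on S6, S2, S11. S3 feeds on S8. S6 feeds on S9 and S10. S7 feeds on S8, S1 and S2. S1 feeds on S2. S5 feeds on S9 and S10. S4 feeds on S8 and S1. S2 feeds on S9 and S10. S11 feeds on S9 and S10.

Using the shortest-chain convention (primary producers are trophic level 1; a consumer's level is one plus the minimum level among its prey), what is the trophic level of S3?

Trophic level 4

S10 is a producer → level 1.
S6 eats S10 → level 2.
S8 eats S6 → level 3.
S3 eats S8 → level 4.
No prey of S3 is below level 3, so 4 is the minimum.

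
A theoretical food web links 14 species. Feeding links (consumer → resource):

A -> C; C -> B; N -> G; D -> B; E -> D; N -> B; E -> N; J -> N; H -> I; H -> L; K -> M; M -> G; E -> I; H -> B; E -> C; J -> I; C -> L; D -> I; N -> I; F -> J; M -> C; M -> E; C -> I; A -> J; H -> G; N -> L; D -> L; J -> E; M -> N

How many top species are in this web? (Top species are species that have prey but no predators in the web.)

Top species (has prey, but nothing eats it): H, K, A, F.
Count: 4.

4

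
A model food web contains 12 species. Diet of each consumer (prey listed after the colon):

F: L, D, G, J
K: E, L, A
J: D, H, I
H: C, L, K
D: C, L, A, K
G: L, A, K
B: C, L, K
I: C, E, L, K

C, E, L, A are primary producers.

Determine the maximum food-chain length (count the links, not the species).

4 links

One longest chain: E → K → H → J → F.
It has 5 species and 4 links.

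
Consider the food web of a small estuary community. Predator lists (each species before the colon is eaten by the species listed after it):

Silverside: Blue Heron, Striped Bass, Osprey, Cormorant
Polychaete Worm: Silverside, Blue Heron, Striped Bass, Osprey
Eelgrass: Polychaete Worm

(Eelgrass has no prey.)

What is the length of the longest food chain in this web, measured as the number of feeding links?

3 links

One longest chain: Eelgrass → Polychaete Worm → Silverside → Blue Heron.
It has 4 species and 3 links.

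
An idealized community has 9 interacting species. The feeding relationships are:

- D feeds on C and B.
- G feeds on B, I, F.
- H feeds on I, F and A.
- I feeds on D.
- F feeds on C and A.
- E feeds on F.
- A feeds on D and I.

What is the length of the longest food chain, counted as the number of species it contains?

6 species

One longest chain: C → D → I → A → F → E.
It has 6 species and 5 links.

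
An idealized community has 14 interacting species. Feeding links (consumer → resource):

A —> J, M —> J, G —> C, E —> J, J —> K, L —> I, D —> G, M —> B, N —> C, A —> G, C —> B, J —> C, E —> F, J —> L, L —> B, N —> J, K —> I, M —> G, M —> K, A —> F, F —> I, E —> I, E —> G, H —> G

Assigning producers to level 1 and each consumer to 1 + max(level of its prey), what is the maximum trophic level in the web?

4

Producers (level 1): I, B.
I → K → J → A gives A level 4.
No species has a prey at level 4, so no species reaches level 5.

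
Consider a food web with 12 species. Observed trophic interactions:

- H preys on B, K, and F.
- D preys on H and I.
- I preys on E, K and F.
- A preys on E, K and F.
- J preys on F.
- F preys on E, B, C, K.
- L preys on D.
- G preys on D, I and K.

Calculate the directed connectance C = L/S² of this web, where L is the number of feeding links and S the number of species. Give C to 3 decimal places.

C = 0.139

The web has S = 12 species and L = 20 feeding links.
C = L / S² = 20 / 144 = 0.1389 ≈ 0.139.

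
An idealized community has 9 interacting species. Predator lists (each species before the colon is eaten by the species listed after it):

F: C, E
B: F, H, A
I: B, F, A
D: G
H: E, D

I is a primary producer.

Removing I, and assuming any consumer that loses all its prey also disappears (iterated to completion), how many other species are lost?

Remove I.
Round 1: B (all prey gone) → extinct.
Round 2: F (all prey gone), H (all prey gone), A (all prey gone) → extinct.
Round 3: C (all prey gone), E (all prey gone), D (all prey gone) → extinct.
Round 4: G (all prey gone) → extinct.
No further losses. Total secondary extinctions: 8.

8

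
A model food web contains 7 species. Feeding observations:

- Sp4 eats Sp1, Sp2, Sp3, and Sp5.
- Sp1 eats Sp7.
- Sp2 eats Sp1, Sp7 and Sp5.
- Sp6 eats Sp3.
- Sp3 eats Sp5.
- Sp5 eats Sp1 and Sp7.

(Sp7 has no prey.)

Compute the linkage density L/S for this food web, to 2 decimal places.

L/S = 1.71

There are L = 12 links among S = 7 species.
L/S = 12/7 = 1.7143 ≈ 1.71.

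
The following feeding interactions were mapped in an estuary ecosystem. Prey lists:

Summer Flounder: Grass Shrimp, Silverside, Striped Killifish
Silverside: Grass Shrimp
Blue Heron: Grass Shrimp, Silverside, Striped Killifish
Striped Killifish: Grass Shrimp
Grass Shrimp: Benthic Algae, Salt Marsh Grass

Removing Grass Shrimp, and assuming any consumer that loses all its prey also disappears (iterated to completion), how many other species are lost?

4

Remove Grass Shrimp.
Round 1: Silverside (all prey gone), Striped Killifish (all prey gone) → extinct.
Round 2: Blue Heron (all prey gone), Summer Flounder (all prey gone) → extinct.
No further losses. Total secondary extinctions: 4.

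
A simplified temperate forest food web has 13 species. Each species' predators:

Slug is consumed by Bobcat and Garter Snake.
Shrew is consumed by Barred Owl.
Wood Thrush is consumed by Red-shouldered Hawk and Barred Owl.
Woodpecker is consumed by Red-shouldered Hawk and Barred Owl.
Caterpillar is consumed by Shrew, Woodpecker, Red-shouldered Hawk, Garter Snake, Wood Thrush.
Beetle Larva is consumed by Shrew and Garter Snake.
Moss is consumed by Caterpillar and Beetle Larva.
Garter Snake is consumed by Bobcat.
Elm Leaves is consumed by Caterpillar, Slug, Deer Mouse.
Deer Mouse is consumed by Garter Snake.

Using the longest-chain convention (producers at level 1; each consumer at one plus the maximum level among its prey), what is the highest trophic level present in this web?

4

Producers (level 1): Elm Leaves, Moss.
Elm Leaves → Caterpillar → Wood Thrush → Barred Owl gives Barred Owl level 4.
No species has a prey at level 4, so no species reaches level 5.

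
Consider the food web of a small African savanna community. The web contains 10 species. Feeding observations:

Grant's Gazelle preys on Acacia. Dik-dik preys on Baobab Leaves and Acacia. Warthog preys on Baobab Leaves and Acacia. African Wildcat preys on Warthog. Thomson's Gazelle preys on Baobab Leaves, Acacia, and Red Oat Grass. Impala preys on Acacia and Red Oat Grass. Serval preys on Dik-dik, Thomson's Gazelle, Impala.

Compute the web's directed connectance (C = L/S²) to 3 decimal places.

The web has S = 10 species and L = 14 feeding links.
C = L / S² = 14 / 100 = 0.1400 ≈ 0.140.

C = 0.140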